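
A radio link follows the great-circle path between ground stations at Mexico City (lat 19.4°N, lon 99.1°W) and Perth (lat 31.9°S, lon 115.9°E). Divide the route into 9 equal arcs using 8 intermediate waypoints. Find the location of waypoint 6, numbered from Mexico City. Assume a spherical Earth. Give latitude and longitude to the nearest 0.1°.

Convert each endpoint to a unit vector on the sphere (x = cos φ cos λ, y = cos φ sin λ, z = sin φ).
The central angle between the endpoints is δ = arccos(p₁·p₂) ≈ 2.553 rad (146.3°).
Interpolate at f = 6/9 with slerp weights a = sin((1−f)δ)/sin δ ≈ 1.353, b = sin(fδ)/sin δ ≈ 1.785.
p = a·p₁ + b·p₂ ≈ (-0.864, 0.102, -0.494); φ = arcsin(p_z) ≈ -29.57°, λ = atan2(p_y, p_x) ≈ 173.23°.

≈ lat 29.6°S, lon 173.2°E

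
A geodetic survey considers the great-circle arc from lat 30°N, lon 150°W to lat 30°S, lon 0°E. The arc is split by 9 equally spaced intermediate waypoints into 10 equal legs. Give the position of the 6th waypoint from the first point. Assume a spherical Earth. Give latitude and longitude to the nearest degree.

≈ lat 8°S, lon 62°W

Write both endpoints as unit vectors p₁, p₂ with components (cos φ cos λ, cos φ sin λ, sin φ).
The central angle between the endpoints is δ = arccos(p₁·p₂) ≈ 2.689 rad (154.1°).
Interpolate at f = 6/10 with slerp weights a = sin((1−f)δ)/sin δ ≈ 2.014, b = sin(fδ)/sin δ ≈ 2.287.
p = a·p₁ + b·p₂ ≈ (0.470, -0.872, -0.136); φ = arcsin(p_z) ≈ -7.84°, λ = atan2(p_y, p_x) ≈ -61.69°.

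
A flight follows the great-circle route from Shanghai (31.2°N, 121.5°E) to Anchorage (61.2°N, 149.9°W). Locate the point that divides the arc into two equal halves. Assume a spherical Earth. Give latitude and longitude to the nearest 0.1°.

≈ (54.6°N, 150.5°E)

Convert each endpoint to a unit vector on the sphere (x = cos φ cos λ, y = cos φ sin λ, z = sin φ).
The central angle between the endpoints is δ = arccos(p₁·p₂) ≈ 1.088 rad (62.4°).
Interpolate at f = 1/2 with slerp weights a = sin((1−f)δ)/sin δ ≈ 0.584, b = sin(fδ)/sin δ ≈ 0.584.
p = a·p₁ + b·p₂ ≈ (-0.505, 0.285, 0.815); φ = arcsin(p_z) ≈ 54.57°, λ = atan2(p_y, p_x) ≈ 150.55°.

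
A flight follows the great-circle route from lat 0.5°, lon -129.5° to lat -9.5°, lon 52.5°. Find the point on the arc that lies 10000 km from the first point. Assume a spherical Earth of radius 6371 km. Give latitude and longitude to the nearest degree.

≈ lat -78°, lon 143°

Write both endpoints as unit vectors p₁, p₂ with components (cos φ cos λ, cos φ sin λ, sin φ).
The central angle between the endpoints is δ = arccos(p₁·p₂) ≈ 2.981 rad (170.8°). The total great-circle distance is δ·R ≈ 2.981 × 6371 ≈ 18990 km, so the target fraction is f = 10000/18990 ≈ 0.527.
Interpolate at f ≈ 0.527 with slerp weights a = sin((1−f)δ)/sin δ ≈ 6.163, b = sin(fδ)/sin δ ≈ 6.243.
p = a·p₁ + b·p₂ ≈ (-0.172, 0.129, -0.977); φ = arcsin(p_z) ≈ -77.58°, λ = atan2(p_y, p_x) ≈ 143.09°.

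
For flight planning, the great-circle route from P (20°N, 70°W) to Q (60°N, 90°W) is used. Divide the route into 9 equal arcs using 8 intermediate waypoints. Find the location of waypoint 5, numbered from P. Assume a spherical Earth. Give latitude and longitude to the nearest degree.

≈ (43°N, 78°W)

From cos δ = sin φ₁ sin φ₂ + cos φ₁ cos φ₂ cos Δλ, the central angle is δ ≈ 0.741 rad (42.5°).
Interpolate at f = 5/9 with slerp weights a = sin((1−f)δ)/sin δ ≈ 0.479, b = sin(fδ)/sin δ ≈ 0.593.
p = a·p₁ + b·p₂ ≈ (0.154, -0.719, 0.677); φ = arcsin(p_z) ≈ 42.63°, λ = atan2(p_y, p_x) ≈ -77.92°.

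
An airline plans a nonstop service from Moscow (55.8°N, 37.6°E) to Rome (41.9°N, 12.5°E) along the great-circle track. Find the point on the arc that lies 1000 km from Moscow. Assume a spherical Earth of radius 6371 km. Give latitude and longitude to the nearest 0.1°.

≈ (50.6°N, 25.3°E)

Convert each endpoint to a unit vector on the sphere (x = cos φ cos λ, y = cos φ sin λ, z = sin φ).
The central angle between the endpoints is δ = arccos(p₁·p₂) ≈ 0.373 rad (21.4°). The total great-circle distance is δ·R ≈ 0.373 × 6371 ≈ 2377 km, so the target fraction is f = 1000/2377 ≈ 0.421.
Interpolate at f ≈ 0.421 with slerp weights a = sin((1−f)δ)/sin δ ≈ 0.588, b = sin(fδ)/sin δ ≈ 0.429.
p = a·p₁ + b·p₂ ≈ (0.574, 0.271, 0.773); φ = arcsin(p_z) ≈ 50.63°, λ = atan2(p_y, p_x) ≈ 25.28°.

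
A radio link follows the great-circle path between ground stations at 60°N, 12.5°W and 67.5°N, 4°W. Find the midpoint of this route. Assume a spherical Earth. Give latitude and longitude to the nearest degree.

The haversine formula gives a central angle δ ≈ 0.146 rad (8.4°) between the endpoints.
Interpolate at f = 1/2 with slerp weights a = sin((1−f)δ)/sin δ ≈ 0.501, b = sin(fδ)/sin δ ≈ 0.501.
p = a·p₁ + b·p₂ ≈ (0.436, -0.068, 0.897); φ = arcsin(p_z) ≈ 63.81°, λ = atan2(p_y, p_x) ≈ -8.82°.

≈ 64°N, 9°W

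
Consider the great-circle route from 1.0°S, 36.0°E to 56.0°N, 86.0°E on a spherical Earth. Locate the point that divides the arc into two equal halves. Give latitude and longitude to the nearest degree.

≈ 30°N, 53°E

Convert each endpoint to a unit vector on the sphere (x = cos φ cos λ, y = cos φ sin λ, z = sin φ).
The central angle between the endpoints is δ = arccos(p₁·p₂) ≈ 1.219 rad (69.8°).
Interpolate at f = 1/2 with slerp weights a = sin((1−f)δ)/sin δ ≈ 0.610, b = sin(fδ)/sin δ ≈ 0.610.
p = a·p₁ + b·p₂ ≈ (0.517, 0.698, 0.495); φ = arcsin(p_z) ≈ 29.66°, λ = atan2(p_y, p_x) ≈ 53.49°.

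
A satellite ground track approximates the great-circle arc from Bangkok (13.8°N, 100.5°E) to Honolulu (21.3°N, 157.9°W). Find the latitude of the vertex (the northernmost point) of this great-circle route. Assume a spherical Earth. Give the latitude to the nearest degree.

≈ 27°N

The great circle lies in the plane with unit normal n̂ = (p₁ × p₂)/|p₁ × p₂|.
Here n̂_z ≈ +0.890; the vertex latitude is φ_max = arccos|n̂_z| ≈ 27.1°.
Check via Clairaut: cos φ_max = |cos φ₁| · sin C = cos(13.8°)·sin(66.5°) ≈ 0.890, again giving ≈ 27.1°.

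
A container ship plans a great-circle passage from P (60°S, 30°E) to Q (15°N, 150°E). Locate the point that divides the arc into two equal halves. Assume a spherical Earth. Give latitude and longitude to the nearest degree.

From cos δ = sin φ₁ sin φ₂ + cos φ₁ cos φ₂ cos Δλ, the central angle is δ ≈ 2.055 rad (117.8°).
Interpolate at f = 1/2 with slerp weights a = sin((1−f)δ)/sin δ ≈ 0.967, b = sin(fδ)/sin δ ≈ 0.967.
p = a·p₁ + b·p₂ ≈ (-0.390, 0.709, -0.587); φ = arcsin(p_z) ≈ -35.97°, λ = atan2(p_y, p_x) ≈ 118.83°.

≈ (36°S, 119°E)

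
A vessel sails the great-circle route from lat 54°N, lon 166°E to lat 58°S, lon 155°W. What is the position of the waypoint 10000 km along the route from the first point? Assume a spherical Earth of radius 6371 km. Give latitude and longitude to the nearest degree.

≈ lat 33°S, lon 168°W

The haversine formula gives a central angle δ ≈ 2.031 rad (116.4°) between the endpoints. The total great-circle distance is δ·R ≈ 2.031 × 6371 ≈ 12939 km, so the target fraction is f = 10000/12939 ≈ 0.773.
Interpolate at f ≈ 0.773 with slerp weights a = sin((1−f)δ)/sin δ ≈ 0.497, b = sin(fδ)/sin δ ≈ 1.116.
p = a·p₁ + b·p₂ ≈ (-0.819, -0.179, -0.545); φ = arcsin(p_z) ≈ -33.00°, λ = atan2(p_y, p_x) ≈ -167.66°.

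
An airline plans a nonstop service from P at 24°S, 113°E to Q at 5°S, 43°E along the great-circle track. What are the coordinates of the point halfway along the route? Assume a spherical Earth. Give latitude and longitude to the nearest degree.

Write both endpoints as unit vectors p₁, p₂ with components (cos φ cos λ, cos φ sin λ, sin φ).
The central angle between the endpoints is δ = arccos(p₁·p₂) ≈ 1.217 rad (69.7°).
Interpolate at f = 1/2 with slerp weights a = sin((1−f)δ)/sin δ ≈ 0.609, b = sin(fδ)/sin δ ≈ 0.609.
p = a·p₁ + b·p₂ ≈ (0.226, 0.926, -0.301); φ = arcsin(p_z) ≈ -17.51°, λ = atan2(p_y, p_x) ≈ 76.26°.

≈ 18°S, 76°E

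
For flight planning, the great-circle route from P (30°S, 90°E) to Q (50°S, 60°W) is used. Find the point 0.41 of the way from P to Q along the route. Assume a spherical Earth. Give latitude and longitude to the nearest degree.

≈ (65°S, 61°E)

Write both endpoints as unit vectors p₁, p₂ with components (cos φ cos λ, cos φ sin λ, sin φ).
The central angle between the endpoints is δ = arccos(p₁·p₂) ≈ 1.670 rad (95.7°).
Interpolate at f = 0.41 with slerp weights a = sin((1−f)δ)/sin δ ≈ 0.838, b = sin(fδ)/sin δ ≈ 0.636.
p = a·p₁ + b·p₂ ≈ (0.204, 0.372, -0.906); φ = arcsin(p_z) ≈ -64.91°, λ = atan2(p_y, p_x) ≈ 61.20°.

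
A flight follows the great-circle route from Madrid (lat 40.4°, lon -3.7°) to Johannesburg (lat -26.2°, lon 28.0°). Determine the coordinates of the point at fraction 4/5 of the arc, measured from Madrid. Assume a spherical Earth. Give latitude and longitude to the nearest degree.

≈ lat -13°, lon 22°

Convert each endpoint to a unit vector on the sphere (x = cos φ cos λ, y = cos φ sin λ, z = sin φ).
The central angle between the endpoints is δ = arccos(p₁·p₂) ≈ 1.271 rad (72.8°).
Interpolate at f = 4/5 with slerp weights a = sin((1−f)δ)/sin δ ≈ 0.263, b = sin(fδ)/sin δ ≈ 0.890.
p = a·p₁ + b·p₂ ≈ (0.905, 0.362, -0.222); φ = arcsin(p_z) ≈ -12.85°, λ = atan2(p_y, p_x) ≈ 21.80°.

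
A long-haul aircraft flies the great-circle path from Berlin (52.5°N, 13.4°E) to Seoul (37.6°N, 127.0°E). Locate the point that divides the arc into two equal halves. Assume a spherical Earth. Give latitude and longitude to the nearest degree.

From cos δ = sin φ₁ sin φ₂ + cos φ₁ cos φ₂ cos Δλ, the central angle is δ ≈ 1.276 rad (73.1°).
Interpolate at f = 1/2 with slerp weights a = sin((1−f)δ)/sin δ ≈ 0.622, b = sin(fδ)/sin δ ≈ 0.622.
p = a·p₁ + b·p₂ ≈ (0.072, 0.482, 0.873); φ = arcsin(p_z) ≈ 60.86°, λ = atan2(p_y, p_x) ≈ 81.52°.

≈ 61°N, 82°E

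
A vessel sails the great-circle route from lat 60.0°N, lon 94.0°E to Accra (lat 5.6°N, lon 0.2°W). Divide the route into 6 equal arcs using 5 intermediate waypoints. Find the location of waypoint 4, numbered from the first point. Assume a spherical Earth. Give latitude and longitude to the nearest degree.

Write both endpoints as unit vectors p₁, p₂ with components (cos φ cos λ, cos φ sin λ, sin φ).
The central angle between the endpoints is δ = arccos(p₁·p₂) ≈ 1.523 rad (87.2°).
Interpolate at f = 4/6 with slerp weights a = sin((1−f)δ)/sin δ ≈ 0.487, b = sin(fδ)/sin δ ≈ 0.851.
p = a·p₁ + b·p₂ ≈ (0.830, 0.240, 0.504); φ = arcsin(p_z) ≈ 30.29°, λ = atan2(p_y, p_x) ≈ 16.12°.

≈ lat 30°N, lon 16°E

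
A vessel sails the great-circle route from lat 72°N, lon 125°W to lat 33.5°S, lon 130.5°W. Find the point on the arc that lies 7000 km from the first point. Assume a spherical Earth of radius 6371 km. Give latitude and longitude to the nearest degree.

The haversine formula gives a central angle δ ≈ 1.843 rad (105.6°) between the endpoints. The total great-circle distance is δ·R ≈ 1.843 × 6371 ≈ 11739 km, so the target fraction is f = 7000/11739 ≈ 0.596.
Interpolate at f ≈ 0.596 with slerp weights a = sin((1−f)δ)/sin δ ≈ 0.703, b = sin(fδ)/sin δ ≈ 0.925.
p = a·p₁ + b·p₂ ≈ (-0.625, -0.764, 0.158); φ = arcsin(p_z) ≈ 9.10°, λ = atan2(p_y, p_x) ≈ -129.29°.

≈ lat 9°N, lon 129°W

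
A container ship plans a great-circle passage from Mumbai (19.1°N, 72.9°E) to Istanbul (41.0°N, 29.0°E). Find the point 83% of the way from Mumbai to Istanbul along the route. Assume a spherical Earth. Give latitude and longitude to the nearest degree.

≈ 38°N, 38°E

Write both endpoints as unit vectors p₁, p₂ with components (cos φ cos λ, cos φ sin λ, sin φ).
The central angle between the endpoints is δ = arccos(p₁·p₂) ≈ 0.755 rad (43.2°).
Interpolate at f = 0.83 with slerp weights a = sin((1−f)δ)/sin δ ≈ 0.187, b = sin(fδ)/sin δ ≈ 0.856.
p = a·p₁ + b·p₂ ≈ (0.617, 0.482, 0.623); φ = arcsin(p_z) ≈ 38.50°, λ = atan2(p_y, p_x) ≈ 38.00°.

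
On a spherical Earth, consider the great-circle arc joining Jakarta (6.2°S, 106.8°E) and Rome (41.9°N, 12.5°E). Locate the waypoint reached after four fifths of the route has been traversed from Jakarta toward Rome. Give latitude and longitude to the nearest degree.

Convert each endpoint to a unit vector on the sphere (x = cos φ cos λ, y = cos φ sin λ, z = sin φ).
The central angle between the endpoints is δ = arccos(p₁·p₂) ≈ 1.699 rad (97.3°).
Interpolate at f = 4/5 with slerp weights a = sin((1−f)δ)/sin δ ≈ 0.336, b = sin(fδ)/sin δ ≈ 0.986.
p = a·p₁ + b·p₂ ≈ (0.620, 0.479, 0.622); φ = arcsin(p_z) ≈ 38.46°, λ = atan2(p_y, p_x) ≈ 37.68°.

≈ 38°N, 38°E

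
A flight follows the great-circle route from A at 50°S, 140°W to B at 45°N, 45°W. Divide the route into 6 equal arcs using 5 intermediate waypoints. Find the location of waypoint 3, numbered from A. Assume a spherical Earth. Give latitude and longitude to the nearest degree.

≈ 4°S, 90°W

Convert each endpoint to a unit vector on the sphere (x = cos φ cos λ, y = cos φ sin λ, z = sin φ).
The central angle between the endpoints is δ = arccos(p₁·p₂) ≈ 2.191 rad (125.5°).
Interpolate at f = 3/6 with slerp weights a = sin((1−f)δ)/sin δ ≈ 1.093, b = sin(fδ)/sin δ ≈ 1.093.
p = a·p₁ + b·p₂ ≈ (0.008, -0.998, -0.064); φ = arcsin(p_z) ≈ -3.69°, λ = atan2(p_y, p_x) ≈ -89.52°.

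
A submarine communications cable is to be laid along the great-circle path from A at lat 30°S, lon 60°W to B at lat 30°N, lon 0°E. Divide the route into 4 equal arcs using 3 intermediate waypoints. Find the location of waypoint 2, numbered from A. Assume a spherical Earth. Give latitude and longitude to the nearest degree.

≈ lat 0°N, lon 30°W

Write both endpoints as unit vectors p₁, p₂ with components (cos φ cos λ, cos φ sin λ, sin φ).
The central angle between the endpoints is δ = arccos(p₁·p₂) ≈ 1.445 rad (82.8°).
Interpolate at f = 2/4 with slerp weights a = sin((1−f)δ)/sin δ ≈ 0.667, b = sin(fδ)/sin δ ≈ 0.667.
p = a·p₁ + b·p₂ ≈ (0.866, -0.500, 0.000); φ = arcsin(p_z) ≈ 0.00°, λ = atan2(p_y, p_x) ≈ -30.00°.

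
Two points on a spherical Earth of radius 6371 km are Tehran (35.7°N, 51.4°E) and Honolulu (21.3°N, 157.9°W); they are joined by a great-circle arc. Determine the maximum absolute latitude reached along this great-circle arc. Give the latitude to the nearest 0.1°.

≈ 65.5°N

The great circle lies in the plane with unit normal n̂ = (p₁ × p₂)/|p₁ × p₂|.
Here n̂_z ≈ +0.414; the vertex latitude is φ_max = arccos|n̂_z| ≈ 65.5°.
Check via Clairaut: cos φ_max = |cos φ₁| · sin C = cos(35.7°)·sin(30.7°) ≈ 0.414, again giving ≈ 65.5°.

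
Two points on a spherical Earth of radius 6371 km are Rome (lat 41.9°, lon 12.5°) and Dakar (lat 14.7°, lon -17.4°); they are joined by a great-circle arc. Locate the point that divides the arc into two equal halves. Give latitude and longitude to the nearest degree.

≈ lat 29°, lon -4°

Convert each endpoint to a unit vector on the sphere (x = cos φ cos λ, y = cos φ sin λ, z = sin φ).
The central angle between the endpoints is δ = arccos(p₁·p₂) ≈ 0.654 rad (37.5°).
Interpolate at f = 1/2 with slerp weights a = sin((1−f)δ)/sin δ ≈ 0.528, b = sin(fδ)/sin δ ≈ 0.528.
p = a·p₁ + b·p₂ ≈ (0.871, -0.068, 0.487); φ = arcsin(p_z) ≈ 29.12°, λ = atan2(p_y, p_x) ≈ -4.44°.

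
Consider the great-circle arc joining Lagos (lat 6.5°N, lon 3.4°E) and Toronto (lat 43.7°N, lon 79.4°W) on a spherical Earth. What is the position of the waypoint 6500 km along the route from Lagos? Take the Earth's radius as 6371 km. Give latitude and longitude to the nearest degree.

Write both endpoints as unit vectors p₁, p₂ with components (cos φ cos λ, cos φ sin λ, sin φ).
The central angle between the endpoints is δ = arccos(p₁·p₂) ≈ 1.402 rad (80.3°). The total great-circle distance is δ·R ≈ 1.402 × 6371 ≈ 8931 km, so the target fraction is f = 6500/8931 ≈ 0.728.
Interpolate at f ≈ 0.728 with slerp weights a = sin((1−f)δ)/sin δ ≈ 0.378, b = sin(fδ)/sin δ ≈ 0.865.
p = a·p₁ + b·p₂ ≈ (0.490, -0.592, 0.640); φ = arcsin(p_z) ≈ 39.80°, λ = atan2(p_y, p_x) ≈ -50.41°.

≈ lat 40°N, lon 50°W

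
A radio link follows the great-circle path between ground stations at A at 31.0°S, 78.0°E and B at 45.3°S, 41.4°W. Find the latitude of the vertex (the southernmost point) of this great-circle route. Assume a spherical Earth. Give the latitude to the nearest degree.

≈ 58°S

The great circle lies in the plane with unit normal n̂ = (p₁ × p₂)/|p₁ × p₂|.
Here n̂_z ≈ -0.527; the vertex latitude is φ_max = arccos|n̂_z| ≈ 58.2°.
Check via Clairaut: cos φ_max = |cos φ₁| · sin C = cos(31.0°)·sin(142.1°) ≈ 0.527, again giving ≈ 58.2°.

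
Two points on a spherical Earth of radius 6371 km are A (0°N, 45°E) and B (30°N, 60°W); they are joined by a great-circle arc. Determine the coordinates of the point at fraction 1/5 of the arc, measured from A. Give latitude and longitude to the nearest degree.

The haversine formula gives a central angle δ ≈ 1.797 rad (103.0°) between the endpoints.
Interpolate at f = 1/5 with slerp weights a = sin((1−f)δ)/sin δ ≈ 1.017, b = sin(fδ)/sin δ ≈ 0.361.
p = a·p₁ + b·p₂ ≈ (0.875, 0.448, 0.180); φ = arcsin(p_z) ≈ 10.40°, λ = atan2(p_y, p_x) ≈ 27.13°.

≈ (10°N, 27°E)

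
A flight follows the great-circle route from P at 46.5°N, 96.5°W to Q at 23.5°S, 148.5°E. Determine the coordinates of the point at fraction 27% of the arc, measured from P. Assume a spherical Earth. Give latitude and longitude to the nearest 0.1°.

≈ 37.5°N, 140.4°W

The haversine formula gives a central angle δ ≈ 2.160 rad (123.8°) between the endpoints.
Interpolate at f = 0.27 with slerp weights a = sin((1−f)δ)/sin δ ≈ 1.203, b = sin(fδ)/sin δ ≈ 0.663.
p = a·p₁ + b·p₂ ≈ (-0.612, -0.505, 0.608); φ = arcsin(p_z) ≈ 37.48°, λ = atan2(p_y, p_x) ≈ -140.45°.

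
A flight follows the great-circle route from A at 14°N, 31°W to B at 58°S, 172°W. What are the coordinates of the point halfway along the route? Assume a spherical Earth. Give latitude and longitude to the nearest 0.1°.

≈ 43.0°S, 61.8°W

The haversine formula gives a central angle δ ≈ 2.220 rad (127.2°) between the endpoints.
Interpolate at f = 1/2 with slerp weights a = sin((1−f)δ)/sin δ ≈ 1.125, b = sin(fδ)/sin δ ≈ 1.125.
p = a·p₁ + b·p₂ ≈ (0.345, -0.645, -0.682); φ = arcsin(p_z) ≈ -42.98°, λ = atan2(p_y, p_x) ≈ -61.84°.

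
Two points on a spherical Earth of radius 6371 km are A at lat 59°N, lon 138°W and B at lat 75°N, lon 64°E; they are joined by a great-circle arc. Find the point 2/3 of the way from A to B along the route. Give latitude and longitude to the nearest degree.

≈ lat 86°N, lon 147°E

Convert each endpoint to a unit vector on the sphere (x = cos φ cos λ, y = cos φ sin λ, z = sin φ).
The central angle between the endpoints is δ = arccos(p₁·p₂) ≈ 0.789 rad (45.2°).
Interpolate at f = 2/3 with slerp weights a = sin((1−f)δ)/sin δ ≈ 0.366, b = sin(fδ)/sin δ ≈ 0.708.
p = a·p₁ + b·p₂ ≈ (-0.060, 0.038, 0.997); φ = arcsin(p_z) ≈ 85.92°, λ = atan2(p_y, p_x) ≈ 147.41°.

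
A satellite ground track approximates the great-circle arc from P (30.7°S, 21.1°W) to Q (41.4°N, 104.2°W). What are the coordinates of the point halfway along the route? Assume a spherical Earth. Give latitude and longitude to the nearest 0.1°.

≈ (7.1°N, 59.2°W)

Write both endpoints as unit vectors p₁, p₂ with components (cos φ cos λ, cos φ sin λ, sin φ).
The central angle between the endpoints is δ = arccos(p₁·p₂) ≈ 1.834 rad (105.1°).
Interpolate at f = 1/2 with slerp weights a = sin((1−f)δ)/sin δ ≈ 0.822, b = sin(fδ)/sin δ ≈ 0.822.
p = a·p₁ + b·p₂ ≈ (0.508, -0.852, 0.124); φ = arcsin(p_z) ≈ 7.12°, λ = atan2(p_y, p_x) ≈ -59.19°.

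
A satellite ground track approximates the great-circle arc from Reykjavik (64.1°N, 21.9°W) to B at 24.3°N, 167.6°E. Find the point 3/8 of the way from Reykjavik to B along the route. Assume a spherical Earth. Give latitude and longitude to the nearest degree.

≈ 81°N, 171°W

The haversine formula gives a central angle δ ≈ 1.593 rad (91.3°) between the endpoints.
Interpolate at f = 3/8 with slerp weights a = sin((1−f)δ)/sin δ ≈ 0.839, b = sin(fδ)/sin δ ≈ 0.563.
p = a·p₁ + b·p₂ ≈ (-0.161, -0.027, 0.987); φ = arcsin(p_z) ≈ 80.63°, λ = atan2(p_y, p_x) ≈ -170.59°.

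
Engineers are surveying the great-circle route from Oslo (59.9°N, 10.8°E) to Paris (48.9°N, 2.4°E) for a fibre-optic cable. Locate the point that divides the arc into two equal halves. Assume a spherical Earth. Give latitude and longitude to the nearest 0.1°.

≈ (54.5°N, 6.0°E)

From cos δ = sin φ₁ sin φ₂ + cos φ₁ cos φ₂ cos Δλ, the central angle is δ ≈ 0.210 rad (12.0°).
Interpolate at f = 1/2 with slerp weights a = sin((1−f)δ)/sin δ ≈ 0.503, b = sin(fδ)/sin δ ≈ 0.503.
p = a·p₁ + b·p₂ ≈ (0.578, 0.061, 0.814); φ = arcsin(p_z) ≈ 54.47°, λ = atan2(p_y, p_x) ≈ 6.03°.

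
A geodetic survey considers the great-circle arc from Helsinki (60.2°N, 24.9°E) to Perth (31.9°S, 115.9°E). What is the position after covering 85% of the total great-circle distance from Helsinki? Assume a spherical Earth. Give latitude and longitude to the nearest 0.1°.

≈ (16.9°S, 105.6°E)

Convert each endpoint to a unit vector on the sphere (x = cos φ cos λ, y = cos φ sin λ, z = sin φ).
The central angle between the endpoints is δ = arccos(p₁·p₂) ≈ 2.055 rad (117.8°).
Interpolate at f = 0.85 with slerp weights a = sin((1−f)δ)/sin δ ≈ 0.343, b = sin(fδ)/sin δ ≈ 1.113.
p = a·p₁ + b·p₂ ≈ (-0.258, 0.921, -0.290); φ = arcsin(p_z) ≈ -16.88°, λ = atan2(p_y, p_x) ≈ 105.64°.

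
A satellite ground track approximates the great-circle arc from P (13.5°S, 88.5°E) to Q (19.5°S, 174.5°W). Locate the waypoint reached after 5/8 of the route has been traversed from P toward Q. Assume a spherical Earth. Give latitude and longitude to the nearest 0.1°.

Convert each endpoint to a unit vector on the sphere (x = cos φ cos λ, y = cos φ sin λ, z = sin φ).
The central angle between the endpoints is δ = arccos(p₁·p₂) ≈ 1.605 rad (91.9°).
Interpolate at f = 5/8 with slerp weights a = sin((1−f)δ)/sin δ ≈ 0.566, b = sin(fδ)/sin δ ≈ 0.843.
p = a·p₁ + b·p₂ ≈ (-0.777, 0.474, -0.414); φ = arcsin(p_z) ≈ -24.44°, λ = atan2(p_y, p_x) ≈ 148.60°.

≈ (24.4°S, 148.6°E)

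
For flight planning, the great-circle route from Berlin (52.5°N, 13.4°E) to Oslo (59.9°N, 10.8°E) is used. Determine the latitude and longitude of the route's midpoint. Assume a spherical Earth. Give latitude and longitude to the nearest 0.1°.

From cos δ = sin φ₁ sin φ₂ + cos φ₁ cos φ₂ cos Δλ, the central angle is δ ≈ 0.132 rad (7.5°).
Interpolate at f = 1/2 with slerp weights a = sin((1−f)δ)/sin δ ≈ 0.501, b = sin(fδ)/sin δ ≈ 0.501.
p = a·p₁ + b·p₂ ≈ (0.544, 0.118, 0.831); φ = arcsin(p_z) ≈ 56.21°, λ = atan2(p_y, p_x) ≈ 12.23°.

≈ (56.2°N, 12.2°E)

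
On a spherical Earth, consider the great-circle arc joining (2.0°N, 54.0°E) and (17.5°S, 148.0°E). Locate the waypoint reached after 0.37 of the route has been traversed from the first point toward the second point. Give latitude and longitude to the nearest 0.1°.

Write both endpoints as unit vectors p₁, p₂ with components (cos φ cos λ, cos φ sin λ, sin φ).
The central angle between the endpoints is δ = arccos(p₁·p₂) ≈ 1.648 rad (94.4°).
Interpolate at f = 0.37 with slerp weights a = sin((1−f)δ)/sin δ ≈ 0.864, b = sin(fδ)/sin δ ≈ 0.574.
p = a·p₁ + b·p₂ ≈ (0.043, 0.989, -0.143); φ = arcsin(p_z) ≈ -8.20°, λ = atan2(p_y, p_x) ≈ 87.51°.

≈ (8.2°S, 87.5°E)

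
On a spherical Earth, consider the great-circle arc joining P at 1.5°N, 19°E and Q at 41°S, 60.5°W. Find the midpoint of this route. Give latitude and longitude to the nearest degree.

≈ 25°S, 14°W

Write both endpoints as unit vectors p₁, p₂ with components (cos φ cos λ, cos φ sin λ, sin φ).
The central angle between the endpoints is δ = arccos(p₁·p₂) ≈ 1.450 rad (83.1°).
Interpolate at f = 1/2 with slerp weights a = sin((1−f)δ)/sin δ ≈ 0.668, b = sin(fδ)/sin δ ≈ 0.668.
p = a·p₁ + b·p₂ ≈ (0.880, -0.221, -0.421); φ = arcsin(p_z) ≈ -24.89°, λ = atan2(p_y, p_x) ≈ -14.13°.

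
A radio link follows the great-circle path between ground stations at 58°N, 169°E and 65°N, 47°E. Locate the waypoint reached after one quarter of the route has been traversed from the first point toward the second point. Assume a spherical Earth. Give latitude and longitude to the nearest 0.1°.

Convert each endpoint to a unit vector on the sphere (x = cos φ cos λ, y = cos φ sin λ, z = sin φ).
The central angle between the endpoints is δ = arccos(p₁·p₂) ≈ 0.863 rad (49.5°).
Interpolate at f = 1/4 with slerp weights a = sin((1−f)δ)/sin δ ≈ 0.794, b = sin(fδ)/sin δ ≈ 0.282.
p = a·p₁ + b·p₂ ≈ (-0.332, 0.167, 0.928); φ = arcsin(p_z) ≈ 68.19°, λ = atan2(p_y, p_x) ≈ 153.22°.

≈ 68.2°N, 153.2°E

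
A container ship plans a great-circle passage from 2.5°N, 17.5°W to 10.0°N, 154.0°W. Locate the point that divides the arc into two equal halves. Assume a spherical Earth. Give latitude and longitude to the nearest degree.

≈ 16°N, 85°W

Write both endpoints as unit vectors p₁, p₂ with components (cos φ cos λ, cos φ sin λ, sin φ).
The central angle between the endpoints is δ = arccos(p₁·p₂) ≈ 2.355 rad (134.9°).
Interpolate at f = 1/2 with slerp weights a = sin((1−f)δ)/sin δ ≈ 1.304, b = sin(fδ)/sin δ ≈ 1.304.
p = a·p₁ + b·p₂ ≈ (0.088, -0.955, 0.283); φ = arcsin(p_z) ≈ 16.46°, λ = atan2(p_y, p_x) ≈ -84.72°.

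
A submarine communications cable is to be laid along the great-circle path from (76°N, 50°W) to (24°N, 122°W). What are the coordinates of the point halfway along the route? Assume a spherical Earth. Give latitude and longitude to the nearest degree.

≈ (54°N, 109°W)

From cos δ = sin φ₁ sin φ₂ + cos φ₁ cos φ₂ cos Δλ, the central angle is δ ≈ 1.089 rad (62.4°).
Interpolate at f = 1/2 with slerp weights a = sin((1−f)δ)/sin δ ≈ 0.585, b = sin(fδ)/sin δ ≈ 0.585.
p = a·p₁ + b·p₂ ≈ (-0.192, -0.561, 0.805); φ = arcsin(p_z) ≈ 53.61°, λ = atan2(p_y, p_x) ≈ -108.89°.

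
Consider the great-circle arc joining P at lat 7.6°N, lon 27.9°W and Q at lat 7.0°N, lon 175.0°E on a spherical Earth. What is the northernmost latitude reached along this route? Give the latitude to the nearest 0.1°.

The great circle lies in the plane with unit normal n̂ = (p₁ × p₂)/|p₁ × p₂|.
Here n̂_z ≈ -0.840; the vertex latitude is φ_max = arccos|n̂_z| ≈ 32.8°.
Check via Clairaut: cos φ_max = |cos φ₁| · sin C = cos(7.6°)·sin(58.0°) ≈ 0.840, again giving ≈ 32.8°.

≈ 32.8°N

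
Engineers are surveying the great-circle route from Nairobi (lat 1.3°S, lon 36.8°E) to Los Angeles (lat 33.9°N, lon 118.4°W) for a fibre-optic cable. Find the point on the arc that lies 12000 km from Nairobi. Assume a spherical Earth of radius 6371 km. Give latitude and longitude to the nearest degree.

The haversine formula gives a central angle δ ≈ 2.443 rad (140.0°) between the endpoints. The total great-circle distance is δ·R ≈ 2.443 × 6371 ≈ 15566 km, so the target fraction is f = 12000/15566 ≈ 0.771.
Interpolate at f ≈ 0.771 with slerp weights a = sin((1−f)δ)/sin δ ≈ 0.826, b = sin(fδ)/sin δ ≈ 1.480.
p = a·p₁ + b·p₂ ≈ (0.077, -0.586, 0.807); φ = arcsin(p_z) ≈ 53.77°, λ = atan2(p_y, p_x) ≈ -82.53°.

≈ lat 54°N, lon 83°W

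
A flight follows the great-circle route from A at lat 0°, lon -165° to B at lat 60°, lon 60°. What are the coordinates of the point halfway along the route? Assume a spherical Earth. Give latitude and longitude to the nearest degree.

≈ lat 50°, lon 166°

Write both endpoints as unit vectors p₁, p₂ with components (cos φ cos λ, cos φ sin λ, sin φ).
The central angle between the endpoints is δ = arccos(p₁·p₂) ≈ 1.932 rad (110.7°).
Interpolate at f = 1/2 with slerp weights a = sin((1−f)δ)/sin δ ≈ 0.879, b = sin(fδ)/sin δ ≈ 0.879.
p = a·p₁ + b·p₂ ≈ (-0.630, 0.153, 0.762); φ = arcsin(p_z) ≈ 49.61°, λ = atan2(p_y, p_x) ≈ 166.32°.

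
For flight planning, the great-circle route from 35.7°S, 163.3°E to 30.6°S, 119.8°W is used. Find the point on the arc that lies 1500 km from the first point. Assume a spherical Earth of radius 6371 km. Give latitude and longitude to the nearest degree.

Convert each endpoint to a unit vector on the sphere (x = cos φ cos λ, y = cos φ sin λ, z = sin φ).
The central angle between the endpoints is δ = arccos(p₁·p₂) ≈ 1.098 rad (62.9°). The total great-circle distance is δ·R ≈ 1.098 × 6371 ≈ 6995 km, so the target fraction is f = 1500/6995 ≈ 0.214.
Interpolate at f ≈ 0.214 with slerp weights a = sin((1−f)δ)/sin δ ≈ 0.853, b = sin(fδ)/sin δ ≈ 0.262.
p = a·p₁ + b·p₂ ≈ (-0.776, 0.003, -0.631); φ = arcsin(p_z) ≈ -39.14°, λ = atan2(p_y, p_x) ≈ 179.75°.

≈ 39°S, 180°E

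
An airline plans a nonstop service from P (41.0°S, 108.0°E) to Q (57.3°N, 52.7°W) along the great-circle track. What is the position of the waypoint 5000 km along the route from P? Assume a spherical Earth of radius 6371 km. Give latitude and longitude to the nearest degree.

Convert each endpoint to a unit vector on the sphere (x = cos φ cos λ, y = cos φ sin λ, z = sin φ).
The central angle between the endpoints is δ = arccos(p₁·p₂) ≈ 2.784 rad (159.5°). The total great-circle distance is δ·R ≈ 2.784 × 6371 ≈ 17740 km, so the target fraction is f = 5000/17740 ≈ 0.282.
Interpolate at f ≈ 0.282 with slerp weights a = sin((1−f)δ)/sin δ ≈ 2.601, b = sin(fδ)/sin δ ≈ 2.021.
p = a·p₁ + b·p₂ ≈ (0.055, 0.998, -0.006); φ = arcsin(p_z) ≈ -0.32°, λ = atan2(p_y, p_x) ≈ 86.84°.

≈ (0°N, 87°E)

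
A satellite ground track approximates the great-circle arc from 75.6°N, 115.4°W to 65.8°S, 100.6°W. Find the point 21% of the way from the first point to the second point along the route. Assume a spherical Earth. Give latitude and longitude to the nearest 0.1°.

≈ 46.0°N, 108.5°W

Convert each endpoint to a unit vector on the sphere (x = cos φ cos λ, y = cos φ sin λ, z = sin φ).
The central angle between the endpoints is δ = arccos(p₁·p₂) ≈ 2.473 rad (141.7°).
Interpolate at f = 0.21 with slerp weights a = sin((1−f)δ)/sin δ ≈ 1.497, b = sin(fδ)/sin δ ≈ 0.801.
p = a·p₁ + b·p₂ ≈ (-0.220, -0.659, 0.719); φ = arcsin(p_z) ≈ 45.99°, λ = atan2(p_y, p_x) ≈ -108.47°.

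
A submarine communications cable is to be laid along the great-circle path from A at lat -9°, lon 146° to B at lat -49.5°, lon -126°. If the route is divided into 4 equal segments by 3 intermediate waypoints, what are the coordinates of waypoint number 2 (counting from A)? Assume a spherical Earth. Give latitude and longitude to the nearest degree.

≈ lat -37°, lon 179°

Write both endpoints as unit vectors p₁, p₂ with components (cos φ cos λ, cos φ sin λ, sin φ).
The central angle between the endpoints is δ = arccos(p₁·p₂) ≈ 1.429 rad (81.9°).
Interpolate at f = 2/4 with slerp weights a = sin((1−f)δ)/sin δ ≈ 0.662, b = sin(fδ)/sin δ ≈ 0.662.
p = a·p₁ + b·p₂ ≈ (-0.795, 0.018, -0.607); φ = arcsin(p_z) ≈ -37.36°, λ = atan2(p_y, p_x) ≈ 178.72°.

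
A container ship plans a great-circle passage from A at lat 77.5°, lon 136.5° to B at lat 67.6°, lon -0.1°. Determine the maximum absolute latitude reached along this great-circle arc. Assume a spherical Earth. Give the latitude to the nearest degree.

≈ 84°

The great circle lies in the plane with unit normal n̂ = (p₁ × p₂)/|p₁ × p₂|.
Here n̂_z ≈ -0.105; the vertex latitude is φ_max = arccos|n̂_z| ≈ 84.0°.
Check via Clairaut: cos φ_max = |cos φ₁| · sin C = cos(77.5°)·sin(29.1°) ≈ 0.105, again giving ≈ 84.0°.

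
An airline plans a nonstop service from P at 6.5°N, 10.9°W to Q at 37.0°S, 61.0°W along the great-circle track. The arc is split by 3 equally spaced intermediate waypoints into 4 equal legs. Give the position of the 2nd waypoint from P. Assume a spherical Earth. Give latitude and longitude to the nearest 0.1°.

≈ 16.7°S, 33.0°W

From cos δ = sin φ₁ sin φ₂ + cos φ₁ cos φ₂ cos Δλ, the central angle is δ ≈ 1.114 rad (63.8°).
Interpolate at f = 2/4 with slerp weights a = sin((1−f)δ)/sin δ ≈ 0.589, b = sin(fδ)/sin δ ≈ 0.589.
p = a·p₁ + b·p₂ ≈ (0.803, -0.522, -0.288); φ = arcsin(p_z) ≈ -16.73°, λ = atan2(p_y, p_x) ≈ -33.04°.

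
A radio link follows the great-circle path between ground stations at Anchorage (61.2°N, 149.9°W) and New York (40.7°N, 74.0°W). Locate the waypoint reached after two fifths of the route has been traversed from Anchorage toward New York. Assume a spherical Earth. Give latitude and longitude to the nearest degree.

≈ 59°N, 110°W

Write both endpoints as unit vectors p₁, p₂ with components (cos φ cos λ, cos φ sin λ, sin φ).
The central angle between the endpoints is δ = arccos(p₁·p₂) ≈ 0.849 rad (48.7°).
Interpolate at f = 2/5 with slerp weights a = sin((1−f)δ)/sin δ ≈ 0.650, b = sin(fδ)/sin δ ≈ 0.444.
p = a·p₁ + b·p₂ ≈ (-0.178, -0.480, 0.859); φ = arcsin(p_z) ≈ 59.18°, λ = atan2(p_y, p_x) ≈ -110.34°.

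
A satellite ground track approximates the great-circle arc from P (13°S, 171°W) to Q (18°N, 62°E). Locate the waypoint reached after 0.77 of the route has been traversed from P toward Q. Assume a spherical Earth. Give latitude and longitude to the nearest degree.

Write both endpoints as unit vectors p₁, p₂ with components (cos φ cos λ, cos φ sin λ, sin φ).
The central angle between the endpoints is δ = arccos(p₁·p₂) ≈ 2.249 rad (128.8°).
Interpolate at f = 0.77 with slerp weights a = sin((1−f)δ)/sin δ ≈ 0.635, b = sin(fδ)/sin δ ≈ 1.267.
p = a·p₁ + b·p₂ ≈ (-0.045, 0.967, 0.249); φ = arcsin(p_z) ≈ 14.41°, λ = atan2(p_y, p_x) ≈ 92.67°.

≈ (14°N, 93°E)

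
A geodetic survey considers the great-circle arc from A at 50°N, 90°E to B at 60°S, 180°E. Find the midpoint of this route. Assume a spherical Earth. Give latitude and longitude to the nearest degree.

The haversine formula gives a central angle δ ≈ 2.296 rad (131.6°) between the endpoints.
Interpolate at f = 1/2 with slerp weights a = sin((1−f)δ)/sin δ ≈ 1.219, b = sin(fδ)/sin δ ≈ 1.219.
p = a·p₁ + b·p₂ ≈ (-0.609, 0.783, -0.122); φ = arcsin(p_z) ≈ -7.00°, λ = atan2(p_y, p_x) ≈ 127.88°.

≈ 7°S, 128°E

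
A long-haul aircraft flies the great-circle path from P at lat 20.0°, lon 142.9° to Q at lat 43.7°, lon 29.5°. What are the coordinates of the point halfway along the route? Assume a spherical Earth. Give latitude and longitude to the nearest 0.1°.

≈ lat 48.0°, lon 97.4°

Write both endpoints as unit vectors p₁, p₂ with components (cos φ cos λ, cos φ sin λ, sin φ).
The central angle between the endpoints is δ = arccos(p₁·p₂) ≈ 1.604 rad (91.9°).
Interpolate at f = 1/2 with slerp weights a = sin((1−f)δ)/sin δ ≈ 0.719, b = sin(fδ)/sin δ ≈ 0.719.
p = a·p₁ + b·p₂ ≈ (-0.086, 0.664, 0.743); φ = arcsin(p_z) ≈ 47.98°, λ = atan2(p_y, p_x) ≈ 97.42°.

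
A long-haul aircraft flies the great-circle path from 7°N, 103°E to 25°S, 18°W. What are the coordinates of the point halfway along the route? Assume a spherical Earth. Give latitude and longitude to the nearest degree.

≈ 18°S, 47°E

Write both endpoints as unit vectors p₁, p₂ with components (cos φ cos λ, cos φ sin λ, sin φ).
The central angle between the endpoints is δ = arccos(p₁·p₂) ≈ 2.112 rad (121.0°).
Interpolate at f = 1/2 with slerp weights a = sin((1−f)δ)/sin δ ≈ 1.015, b = sin(fδ)/sin δ ≈ 1.015.
p = a·p₁ + b·p₂ ≈ (0.648, 0.697, -0.305); φ = arcsin(p_z) ≈ -17.78°, λ = atan2(p_y, p_x) ≈ 47.09°.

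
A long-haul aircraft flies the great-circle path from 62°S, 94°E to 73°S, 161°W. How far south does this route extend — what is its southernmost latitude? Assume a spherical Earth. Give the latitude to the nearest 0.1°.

≈ 77.0°S

The great circle lies in the plane with unit normal n̂ = (p₁ × p₂)/|p₁ × p₂|.
Here n̂_z ≈ +0.225; the vertex latitude is φ_max = arccos|n̂_z| ≈ 77.0°.
Check via Clairaut: cos φ_max = |cos φ₁| · sin C = cos(62.0°)·sin(151.3°) ≈ 0.225, again giving ≈ 77.0°.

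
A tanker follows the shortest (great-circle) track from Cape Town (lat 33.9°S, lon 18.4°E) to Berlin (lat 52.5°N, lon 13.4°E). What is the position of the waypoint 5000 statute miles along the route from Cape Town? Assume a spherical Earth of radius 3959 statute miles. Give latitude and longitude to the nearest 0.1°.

Convert each endpoint to a unit vector on the sphere (x = cos φ cos λ, y = cos φ sin λ, z = sin φ).
The central angle between the endpoints is δ = arccos(p₁·p₂) ≈ 1.510 rad (86.5°). The total great-circle distance is δ·R ≈ 1.510 × 3959 ≈ 5978 mi, so the target fraction is f = 5000/5978 ≈ 0.836.
Interpolate at f ≈ 0.836 with slerp weights a = sin((1−f)δ)/sin δ ≈ 0.245, b = sin(fδ)/sin δ ≈ 0.955.
p = a·p₁ + b·p₂ ≈ (0.758, 0.199, 0.621); φ = arcsin(p_z) ≈ 38.38°, λ = atan2(p_y, p_x) ≈ 14.69°.

≈ lat 38.4°N, lon 14.7°E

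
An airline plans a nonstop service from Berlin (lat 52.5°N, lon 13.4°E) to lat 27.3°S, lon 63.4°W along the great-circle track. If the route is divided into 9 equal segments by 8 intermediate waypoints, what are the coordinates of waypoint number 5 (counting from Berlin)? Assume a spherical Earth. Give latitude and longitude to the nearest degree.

≈ lat 11°N, lon 37°W

The haversine formula gives a central angle δ ≈ 1.814 rad (103.9°) between the endpoints.
Interpolate at f = 5/9 with slerp weights a = sin((1−f)δ)/sin δ ≈ 0.743, b = sin(fδ)/sin δ ≈ 0.871.
p = a·p₁ + b·p₂ ≈ (0.787, -0.587, 0.190); φ = arcsin(p_z) ≈ 10.97°, λ = atan2(p_y, p_x) ≈ -36.74°.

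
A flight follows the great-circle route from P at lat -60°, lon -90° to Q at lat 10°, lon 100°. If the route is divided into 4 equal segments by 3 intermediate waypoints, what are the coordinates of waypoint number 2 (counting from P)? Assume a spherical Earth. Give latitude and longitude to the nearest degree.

From cos δ = sin φ₁ sin φ₂ + cos φ₁ cos φ₂ cos Δλ, the central angle is δ ≈ 2.259 rad (129.4°).
Interpolate at f = 2/4 with slerp weights a = sin((1−f)δ)/sin δ ≈ 1.171, b = sin(fδ)/sin δ ≈ 1.171.
p = a·p₁ + b·p₂ ≈ (-0.200, 0.550, -0.811); φ = arcsin(p_z) ≈ -54.17°, λ = atan2(p_y, p_x) ≈ 110.00°.

≈ lat -54°, lon 110°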